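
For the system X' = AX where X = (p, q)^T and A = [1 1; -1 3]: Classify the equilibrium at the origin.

A = [[1,1],[-1,3]]; det(A-λI) = λ^2 - 4λ + 4.
repeated λ = 2 with a single eigenvector.

unstable improper node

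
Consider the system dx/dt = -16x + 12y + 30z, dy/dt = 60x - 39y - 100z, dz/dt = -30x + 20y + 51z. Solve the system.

x(t) = C_1e^(-4t) + 2C_2e^(-t), y(t) = -4C_1e^(-4t) - 10C_2e^(-t) + 5C_3e^(t), z(t) = 2C_1e^(-4t) + 5C_2e^(-t) - 2C_3e^(t)

Coefficient matrix A = [[-16, 12, 30], [60, -39, -100], [-30, 20, 51]].
det(A - λI) = 0 gives eigenvalues λ = -4, -1, 1.
For λ=-4: eigenvector (1,-4,2).
For λ=-1: eigenvector (2,-10,5).
For λ=1: eigenvector (0,5,-2).
General solution: C_1e^(-4t)(1,-4,2) + C_2e^(-t)(2,-10,5) + C_3e^(t)(0,5,-2).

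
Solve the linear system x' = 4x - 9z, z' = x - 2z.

x(t) = -3C_1e^(t) - 3C_2te^(t) - C_2e^(t), z(t) = -C_1e^(t) - C_2te^(t)

Coefficient matrix A = [[4, -9], [1, -2]].
Characteristic polynomial det(A - λI) = λ^2 - 2λ + 1 = 0.
Single eigenvalue λ = 1 with algebraic multiplicity 2.
Eigenvector v = (-3,-1); generalized eigenvector w with (A-λI)w=v is (-1,0).
General solution: e^(t)[C_1·v + C_2·(t·v + w)].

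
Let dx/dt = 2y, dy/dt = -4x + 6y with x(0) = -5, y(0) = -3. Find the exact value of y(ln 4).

912

A = [[0,2],[-4,6]]; eigenvalues λ = 2, 4.
Eigenvectors: (1,1) for λ=2, (-1,-2) for λ=4.
From the initial condition, c_1 = -7, c_2 = -2.
y(ln 4) = (-7)(4^2)(1) + (-2)(4^4)(-2) = 912.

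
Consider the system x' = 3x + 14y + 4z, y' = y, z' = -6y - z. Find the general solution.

Coefficient matrix A = [[3, 14, 4], [0, 1, 0], [0, -6, -1]].
det(A - λI) = 0 gives eigenvalues λ = 3, 1, -1.
For λ=3: eigenvector (1,0,0).
For λ=1: eigenvector (-1,1,-3).
For λ=-1: eigenvector (-1,0,1).
General solution: c_1e^(3t)(1,0,0) + c_2e^(t)(-1,1,-3) + c_3e^(-t)(-1,0,1).

x(t) = c_1e^(3t) - c_2e^(t) - c_3e^(-t), y(t) = c_2e^(t), z(t) = -3c_2e^(t) + c_3e^(-t)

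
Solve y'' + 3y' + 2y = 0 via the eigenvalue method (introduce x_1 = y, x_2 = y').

Let x_1 = y, x_2 = y'. Then x_1' = x_2 and x_2' = -2x_1 - 3x_2.
A = [[0,1],[-2,-3]]; det(A-λI) = λ^2 + 3λ + 2.
Eigenvalues λ = -2, -1 with eigenvectors (1,-2), (1,-1).

y(t) = K_1e^(-2t) + K_2e^(-t)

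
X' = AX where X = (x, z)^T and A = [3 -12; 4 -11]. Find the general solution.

x(t) = 2K_1e^(-3t) + 3K_2e^(-5t), z(t) = K_1e^(-3t) + 2K_2e^(-5t)

Coefficient matrix A = [[3, -12], [4, -11]].
Characteristic polynomial det(A - λI) = λ^2 + 8λ + 15 = 0.
Eigenvalues λ = -3, -5.
For λ=-3: (A-λI) row 1 is [6, -12], so an eigenvector is (2, 1).
For λ=-5: (A-λI) row 1 is [8, -12], so an eigenvector is (3, 2).
General solution: K_1e^(-3t)(2,1) + K_2e^(-5t)(3,2).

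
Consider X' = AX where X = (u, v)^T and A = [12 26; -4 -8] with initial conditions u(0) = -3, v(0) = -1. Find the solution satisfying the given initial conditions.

u(t) = -28e^(2t)sin(2t) - 3e^(2t)cos(2t), v(t) = 11e^(2t)sin(2t) - e^(2t)cos(2t)

Coefficient matrix A = [[12, 26], [-4, -8]].
Characteristic polynomial det(A - λI) = λ^2 - 4λ + 8 = 0.
Eigenvalues λ = 2 ± 2i (complex conjugate pair).
For λ=2+2i: an eigenvector is (2,-1) - i(-3,1) = (2 + 3i, -1 - i).
A real fundamental pair from Re and Im of e^((2+2i)t)v: X_1 = e^(2t)(cos(2t)·(2,-1) + sin(2t)·(-3,1)), X_2 = e^(2t)(sin(2t)·(2,-1) - cos(2t)·(-3,1)).
General solution: K_1X_1 + K_2X_2.
Applying u(0)=-3, v(0)=-1 gives K_1=6, K_2=-5.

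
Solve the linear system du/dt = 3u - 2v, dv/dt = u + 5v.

u(t) = -C_1e^(4t)sin(t) + C_1e^(4t)cos(t) + C_2e^(4t)sin(t) + C_2e^(4t)cos(t), v(t) = C_1e^(4t)sin(t) - C_2e^(4t)cos(t)

Coefficient matrix A = [[3, -2], [1, 5]].
Characteristic polynomial det(A - λI) = λ^2 - 8λ + 17 = 0.
Eigenvalues λ = 4 ± i (complex conjugate pair).
For λ=4+i: an eigenvector is (1,0) - i(-1,1) = (1 + i, 0 - i).
A real fundamental pair from Re and Im of e^((4+i)t)v: X_1 = e^(4t)(cos(t)·(1,0) + sin(t)·(-1,1)), X_2 = e^(4t)(sin(t)·(1,0) - cos(t)·(-1,1)).
General solution: C_1X_1 + C_2X_2.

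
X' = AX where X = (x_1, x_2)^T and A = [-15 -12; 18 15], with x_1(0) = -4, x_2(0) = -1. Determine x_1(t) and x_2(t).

Coefficient matrix A = [[-15, -12], [18, 15]].
Characteristic polynomial det(A - λI) = λ^2 - 9 = 0.
Eigenvalues λ = -3, 3.
For λ=-3: (A-λI) row 1 is [-12, -12], so an eigenvector is (1, -1).
For λ=3: (A-λI) row 1 is [-18, -12], so an eigenvector is (-2, 3).
General solution: C_1e^(-3t)(1,-1) + C_2e^(3t)(-2,3).
Applying x_1(0)=-4, x_2(0)=-1 gives C_1=-14, C_2=-5.

x_1(t) = 10e^(3t) - 14e^(-3t), x_2(t) = -15e^(3t) + 14e^(-3t)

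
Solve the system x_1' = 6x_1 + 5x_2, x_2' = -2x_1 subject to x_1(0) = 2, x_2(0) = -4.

x_1(t) = -14e^(3t)sin(t) + 2e^(3t)cos(t), x_2(t) = 8e^(3t)sin(t) - 4e^(3t)cos(t)

Coefficient matrix A = [[6, 5], [-2, 0]].
Characteristic polynomial det(A - λI) = λ^2 - 6λ + 10 = 0.
Eigenvalues λ = 3 ± i (complex conjugate pair).
For λ=3+i: an eigenvector is (1,-1) - i(-2,1) = (1 + 2i, -1 - i).
A real fundamental pair from Re and Im of e^((3+i)t)v: X_1 = e^(3t)(cos(t)·(1,-1) + sin(t)·(-2,1)), X_2 = e^(3t)(sin(t)·(1,-1) - cos(t)·(-2,1)).
General solution: K_1X_1 + K_2X_2.
Applying x_1(0)=2, x_2(0)=-4 gives K_1=6, K_2=-2.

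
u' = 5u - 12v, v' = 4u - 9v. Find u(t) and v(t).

Coefficient matrix A = [[5, -12], [4, -9]].
Characteristic polynomial det(A - λI) = λ^2 + 4λ + 3 = 0.
Eigenvalues λ = -3, -1.
For λ=-3: (A-λI) row 1 is [8, -12], so an eigenvector is (3, 2).
For λ=-1: (A-λI) row 1 is [6, -12], so an eigenvector is (2, 1).
General solution: C_1e^(-3t)(3,2) + C_2e^(-t)(2,1).

u(t) = 3C_1e^(-3t) + 2C_2e^(-t), v(t) = 2C_1e^(-3t) + C_2e^(-t)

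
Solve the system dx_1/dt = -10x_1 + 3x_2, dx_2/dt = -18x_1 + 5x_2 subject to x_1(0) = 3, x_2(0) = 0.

Coefficient matrix A = [[-10, 3], [-18, 5]].
Characteristic polynomial det(A - λI) = λ^2 + 5λ + 4 = 0.
Eigenvalues λ = -4, -1.
For λ=-4: (A-λI) row 1 is [-6, 3], so an eigenvector is (1, 2).
For λ=-1: (A-λI) row 1 is [-9, 3], so an eigenvector is (1, 3).
General solution: c_1e^(-4t)(1,2) + c_2e^(-t)(1,3).
Applying x_1(0)=3, x_2(0)=0 gives c_1=9, c_2=-6.

x_1(t) = -6e^(-t) + 9e^(-4t), x_2(t) = -18e^(-t) + 18e^(-4t)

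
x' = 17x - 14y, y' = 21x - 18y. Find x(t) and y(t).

Coefficient matrix A = [[17, -14], [21, -18]].
Characteristic polynomial det(A - λI) = λ^2 + λ - 12 = 0.
Eigenvalues λ = -4, 3.
For λ=-4: (A-λI) row 1 is [21, -14], so an eigenvector is (2, 3).
For λ=3: (A-λI) row 1 is [14, -14], so an eigenvector is (1, 1).
General solution: c_1e^(-4t)(2,3) + c_2e^(3t)(1,1).

x(t) = 2c_1e^(-4t) + c_2e^(3t), y(t) = 3c_1e^(-4t) + c_2e^(3t)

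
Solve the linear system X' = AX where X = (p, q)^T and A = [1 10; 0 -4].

Coefficient matrix A = [[1, 10], [0, -4]].
Characteristic polynomial det(A - λI) = λ^2 + 3λ - 4 = 0.
Eigenvalues λ = -4, 1.
For λ=-4: (A-λI) row 1 is [5, 10], so an eigenvector is (-2, 1).
For λ=1: (A-λI) row 1 is [0, 10], so an eigenvector is (1, 0).
General solution: C_1e^(-4t)(-2,1) + C_2e^(t)(1,0).

p(t) = -2C_1e^(-4t) + C_2e^(t), q(t) = C_1e^(-4t)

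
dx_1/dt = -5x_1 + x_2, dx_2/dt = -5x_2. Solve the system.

x_1(t) = K_1e^(-5t) + K_2te^(-5t) + 3K_2e^(-5t), x_2(t) = K_2e^(-5t)

Coefficient matrix A = [[-5, 1], [0, -5]].
Characteristic polynomial det(A - λI) = λ^2 + 10λ + 25 = 0.
Single eigenvalue λ = -5 with algebraic multiplicity 2.
Eigenvector v = (1,0); generalized eigenvector w with (A-λI)w=v is (3,1).
General solution: e^(-5t)[K_1·v + K_2·(t·v + w)].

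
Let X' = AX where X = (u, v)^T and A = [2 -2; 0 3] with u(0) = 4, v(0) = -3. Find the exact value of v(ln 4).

A = [[2,-2],[0,3]]; eigenvalues λ = 3, 2.
Eigenvectors: (2,-1) for λ=3, (1,0) for λ=2.
From the initial condition, c_1 = 3, c_2 = -2.
v(ln 4) = (3)(4^3)(-1) + (-2)(4^2)(0) = -192.

-192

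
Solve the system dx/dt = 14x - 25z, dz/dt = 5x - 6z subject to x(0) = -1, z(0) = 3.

x(t) = -17e^(4t)sin(5t) - e^(4t)cos(5t), z(t) = -7e^(4t)sin(5t) + 3e^(4t)cos(5t)

Coefficient matrix A = [[14, -25], [5, -6]].
Characteristic polynomial det(A - λI) = λ^2 - 8λ + 41 = 0.
Eigenvalues λ = 4 ± 5i (complex conjugate pair).
For λ=4+5i: an eigenvector is (2,1) - i(-1,0) = (2 + i, 1).
A real fundamental pair from Re and Im of e^((4+5i)t)v: X_1 = e^(4t)(cos(5t)·(2,1) + sin(5t)·(-1,0)), X_2 = e^(4t)(sin(5t)·(2,1) - cos(5t)·(-1,0)).
General solution: C_1X_1 + C_2X_2.
Applying x(0)=-1, z(0)=3 gives C_1=3, C_2=-7.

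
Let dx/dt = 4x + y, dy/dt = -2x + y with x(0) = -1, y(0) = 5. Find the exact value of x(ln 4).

128

A = [[4,1],[-2,1]]; eigenvalues λ = 2, 3.
Eigenvectors: (-1,2) for λ=2, (-1,1) for λ=3.
From the initial condition, c_1 = 4, c_2 = -3.
x(ln 4) = (4)(4^2)(-1) + (-3)(4^3)(-1) = 128.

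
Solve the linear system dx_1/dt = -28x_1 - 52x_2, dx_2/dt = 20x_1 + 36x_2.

x_1(t) = -3C_1e^(4t)sin(4t) + 2C_1e^(4t)cos(4t) + 2C_2e^(4t)sin(4t) + 3C_2e^(4t)cos(4t), x_2(t) = 2C_1e^(4t)sin(4t) - C_1e^(4t)cos(4t) - C_2e^(4t)sin(4t) - 2C_2e^(4t)cos(4t)

Coefficient matrix A = [[-28, -52], [20, 36]].
Characteristic polynomial det(A - λI) = λ^2 - 8λ + 32 = 0.
Eigenvalues λ = 4 ± 4i (complex conjugate pair).
For λ=4+4i: an eigenvector is (2,-1) - i(-3,2) = (2 + 3i, -1 - 2i).
A real fundamental pair from Re and Im of e^((4+4i)t)v: X_1 = e^(4t)(cos(4t)·(2,-1) + sin(4t)·(-3,2)), X_2 = e^(4t)(sin(4t)·(2,-1) - cos(4t)·(-3,2)).
General solution: C_1X_1 + C_2X_2.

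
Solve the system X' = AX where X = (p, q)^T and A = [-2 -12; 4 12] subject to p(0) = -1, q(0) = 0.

p(t) = 3e^(6t) - 4e^(4t), q(t) = -2e^(6t) + 2e^(4t)

Coefficient matrix A = [[-2, -12], [4, 12]].
Characteristic polynomial det(A - λI) = λ^2 - 10λ + 24 = 0.
Eigenvalues λ = 4, 6.
For λ=4: (A-λI) row 1 is [-6, -12], so an eigenvector is (2, -1).
For λ=6: (A-λI) row 1 is [-8, -12], so an eigenvector is (-3, 2).
General solution: C_1e^(4t)(2,-1) + C_2e^(6t)(-3,2).
Applying p(0)=-1, q(0)=0 gives C_1=-2, C_2=-1.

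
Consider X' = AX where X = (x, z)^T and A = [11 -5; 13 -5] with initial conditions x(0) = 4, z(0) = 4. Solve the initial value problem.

Coefficient matrix A = [[11, -5], [13, -5]].
Characteristic polynomial det(A - λI) = λ^2 - 6λ + 10 = 0.
Eigenvalues λ = 3 ± i (complex conjugate pair).
For λ=3+i: an eigenvector is (-2,-3) - i(-1,-2) = (-2 + i, -3 + 2i).
A real fundamental pair from Re and Im of e^((3+i)t)v: X_1 = e^(3t)(cos(t)·(-2,-3) + sin(t)·(-1,-2)), X_2 = e^(3t)(sin(t)·(-2,-3) - cos(t)·(-1,-2)).
General solution: C_1X_1 + C_2X_2.
Applying x(0)=4, z(0)=4 gives C_1=-4, C_2=-4.

x(t) = 12e^(3t)sin(t) + 4e^(3t)cos(t), z(t) = 20e^(3t)sin(t) + 4e^(3t)cos(t)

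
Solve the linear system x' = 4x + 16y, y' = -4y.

Coefficient matrix A = [[4, 16], [0, -4]].
Characteristic polynomial det(A - λI) = λ^2 - 16 = 0.
Eigenvalues λ = 4, -4.
For λ=4: (A-λI) row 1 is [0, 16], so an eigenvector is (1, 0).
For λ=-4: (A-λI) row 1 is [8, 16], so an eigenvector is (2, -1).
General solution: c_1e^(4t)(1,0) + c_2e^(-4t)(2,-1).

x(t) = c_1e^(4t) + 2c_2e^(-4t), y(t) = -c_2e^(-4t)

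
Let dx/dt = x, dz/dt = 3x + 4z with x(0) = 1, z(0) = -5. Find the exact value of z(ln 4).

A = [[1,0],[3,4]]; eigenvalues λ = 1, 4.
Eigenvectors: (1,-1) for λ=1, (0,1) for λ=4.
From the initial condition, c_1 = 1, c_2 = -4.
z(ln 4) = (1)(4^1)(-1) + (-4)(4^4)(1) = -1028.

-1028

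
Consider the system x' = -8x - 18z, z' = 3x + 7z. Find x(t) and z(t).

Coefficient matrix A = [[-8, -18], [3, 7]].
Characteristic polynomial det(A - λI) = λ^2 + λ - 2 = 0.
Eigenvalues λ = 1, -2.
For λ=1: (A-λI) row 1 is [-9, -18], so an eigenvector is (2, -1).
For λ=-2: (A-λI) row 1 is [-6, -18], so an eigenvector is (-3, 1).
General solution: c_1e^(t)(2,-1) + c_2e^(-2t)(-3,1).

x(t) = 2c_1e^(t) - 3c_2e^(-2t), z(t) = -c_1e^(t) + c_2e^(-2t)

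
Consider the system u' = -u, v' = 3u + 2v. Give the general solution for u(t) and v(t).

Coefficient matrix A = [[-1, 0], [3, 2]].
Characteristic polynomial det(A - λI) = λ^2 - λ - 2 = 0.
Eigenvalues λ = -1, 2.
For λ=-1: (A-λI) row 2 is [3, 3], so an eigenvector is (1, -1).
For λ=2: (A-λI) row 1 is [-3, 0], so an eigenvector is (0, 1).
General solution: K_1e^(-t)(1,-1) + K_2e^(2t)(0,1).

u(t) = K_1e^(-t), v(t) = -K_1e^(-t) + K_2e^(2t)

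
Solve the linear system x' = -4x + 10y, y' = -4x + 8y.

x(t) = -2K_1e^(2t)sin(2t) - K_1e^(2t)cos(2t) - K_2e^(2t)sin(2t) + 2K_2e^(2t)cos(2t), y(t) = -K_1e^(2t)sin(2t) - K_1e^(2t)cos(2t) - K_2e^(2t)sin(2t) + K_2e^(2t)cos(2t)

Coefficient matrix A = [[-4, 10], [-4, 8]].
Characteristic polynomial det(A - λI) = λ^2 - 4λ + 8 = 0.
Eigenvalues λ = 2 ± 2i (complex conjugate pair).
For λ=2+2i: an eigenvector is (-1,-1) - i(-2,-1) = (-1 + 2i, -1 + i).
A real fundamental pair from Re and Im of e^((2+2i)t)v: X_1 = e^(2t)(cos(2t)·(-1,-1) + sin(2t)·(-2,-1)), X_2 = e^(2t)(sin(2t)·(-1,-1) - cos(2t)·(-2,-1)).
General solution: K_1X_1 + K_2X_2.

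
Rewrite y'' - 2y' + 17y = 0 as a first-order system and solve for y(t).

y(t) = K_1e^(t)cos(4t) + K_2e^(t)sin(4t)

Let x_1 = y, x_2 = y'. Then x_1' = x_2 and x_2' = -17x_1 + 2x_2.
A = [[0,1],[-17,2]]; det(A-λI) = λ^2 - 2λ + 17.
Eigenvalues λ = 1 ± 4i.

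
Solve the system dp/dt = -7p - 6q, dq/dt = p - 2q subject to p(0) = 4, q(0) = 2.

p(t) = -20e^(-4t) + 24e^(-5t), q(t) = 10e^(-4t) - 8e^(-5t)

Coefficient matrix A = [[-7, -6], [1, -2]].
Characteristic polynomial det(A - λI) = λ^2 + 9λ + 20 = 0.
Eigenvalues λ = -5, -4.
For λ=-5: (A-λI) row 1 is [-2, -6], so an eigenvector is (-3, 1).
For λ=-4: (A-λI) row 1 is [-3, -6], so an eigenvector is (2, -1).
General solution: K_1e^(-5t)(-3,1) + K_2e^(-4t)(2,-1).
Applying p(0)=4, q(0)=2 gives K_1=-8, K_2=-10.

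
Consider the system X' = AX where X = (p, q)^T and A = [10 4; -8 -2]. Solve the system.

p(t) = -K_1e^(6t) - K_2e^(2t), q(t) = K_1e^(6t) + 2K_2e^(2t)

Coefficient matrix A = [[10, 4], [-8, -2]].
Characteristic polynomial det(A - λI) = λ^2 - 8λ + 12 = 0.
Eigenvalues λ = 6, 2.
For λ=6: (A-λI) row 1 is [4, 4], so an eigenvector is (-1, 1).
For λ=2: (A-λI) row 1 is [8, 4], so an eigenvector is (-1, 2).
General solution: K_1e^(6t)(-1,1) + K_2e^(2t)(-1,2).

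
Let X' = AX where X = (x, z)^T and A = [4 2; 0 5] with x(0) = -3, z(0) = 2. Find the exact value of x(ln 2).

16

A = [[4,2],[0,5]]; eigenvalues λ = 4, 5.
Eigenvectors: (-1,0) for λ=4, (-2,-1) for λ=5.
From the initial condition, c_1 = 7, c_2 = -2.
x(ln 2) = (7)(2^4)(-1) + (-2)(2^5)(-2) = 16.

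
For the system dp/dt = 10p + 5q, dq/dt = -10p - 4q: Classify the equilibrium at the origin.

A = [[10,5],[-10,-4]]; det(A-λI) = λ^2 - 6λ + 10.
λ = 3 ± i: positive real part.

unstable spiral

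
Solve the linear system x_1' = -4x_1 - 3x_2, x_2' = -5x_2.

Coefficient matrix A = [[-4, -3], [0, -5]].
Characteristic polynomial det(A - λI) = λ^2 + 9λ + 20 = 0.
Eigenvalues λ = -4, -5.
For λ=-4: (A-λI) row 1 is [0, -3], so an eigenvector is (1, 0).
For λ=-5: (A-λI) row 1 is [1, -3], so an eigenvector is (-3, -1).
General solution: C_1e^(-4t)(1,0) + C_2e^(-5t)(-3,-1).

x_1(t) = C_1e^(-4t) - 3C_2e^(-5t), x_2(t) = -C_2e^(-5t)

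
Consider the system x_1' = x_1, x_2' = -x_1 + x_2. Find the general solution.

x_1(t) = -C_2e^(t), x_2(t) = C_1e^(t) + C_2te^(t) - 2C_2e^(t)

Coefficient matrix A = [[1, 0], [-1, 1]].
Characteristic polynomial det(A - λI) = λ^2 - 2λ + 1 = 0.
Single eigenvalue λ = 1 with algebraic multiplicity 2.
Eigenvector v = (0,1); generalized eigenvector w with (A-λI)w=v is (-1,-2).
General solution: e^(t)[C_1·v + C_2·(t·v + w)].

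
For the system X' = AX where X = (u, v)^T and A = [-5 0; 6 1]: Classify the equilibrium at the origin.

saddle

A = [[-5,0],[6,1]]; det(A-λI) = λ^2 + 4λ - 5.
λ = 1, -5: opposite signs.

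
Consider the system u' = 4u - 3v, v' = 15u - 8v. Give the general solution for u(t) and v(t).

u(t) = -c_1e^(-2t)sin(3t) + c_2e^(-2t)cos(3t), v(t) = -2c_1e^(-2t)sin(3t) + c_1e^(-2t)cos(3t) + c_2e^(-2t)sin(3t) + 2c_2e^(-2t)cos(3t)

Coefficient matrix A = [[4, -3], [15, -8]].
Characteristic polynomial det(A - λI) = λ^2 + 4λ + 13 = 0.
Eigenvalues λ = -2 ± 3i (complex conjugate pair).
For λ=-2+3i: an eigenvector is (0,1) - i(-1,-2) = (0 + i, 1 + 2i).
A real fundamental pair from Re and Im of e^((-2+3i)t)v: X_1 = e^(-2t)(cos(3t)·(0,1) + sin(3t)·(-1,-2)), X_2 = e^(-2t)(sin(3t)·(0,1) - cos(3t)·(-1,-2)).
General solution: c_1X_1 + c_2X_2.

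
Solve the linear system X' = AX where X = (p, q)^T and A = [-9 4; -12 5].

p(t) = 2C_1e^(-3t) - C_2e^(-t), q(t) = 3C_1e^(-3t) - 2C_2e^(-t)

Coefficient matrix A = [[-9, 4], [-12, 5]].
Characteristic polynomial det(A - λI) = λ^2 + 4λ + 3 = 0.
Eigenvalues λ = -3, -1.
For λ=-3: (A-λI) row 1 is [-6, 4], so an eigenvector is (2, 3).
For λ=-1: (A-λI) row 1 is [-8, 4], so an eigenvector is (-1, -2).
General solution: C_1e^(-3t)(2,3) + C_2e^(-t)(-1,-2).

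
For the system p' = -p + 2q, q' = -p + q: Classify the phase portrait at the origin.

center

A = [[-1,2],[-1,1]]; det(A-λI) = λ^2 + 1.
λ = 0 ± i: zero real part.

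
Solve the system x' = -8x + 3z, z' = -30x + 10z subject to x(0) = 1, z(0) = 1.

Coefficient matrix A = [[-8, 3], [-30, 10]].
Characteristic polynomial det(A - λI) = λ^2 - 2λ + 10 = 0.
Eigenvalues λ = 1 ± 3i (complex conjugate pair).
For λ=1+3i: an eigenvector is (0,1) - i(1,3) = (0 - i, 1 - 3i).
A real fundamental pair from Re and Im of e^((1+3i)t)v: X_1 = e^(t)(cos(3t)·(0,1) + sin(3t)·(1,3)), X_2 = e^(t)(sin(3t)·(0,1) - cos(3t)·(1,3)).
General solution: c_1X_1 + c_2X_2.
Applying x(0)=1, z(0)=1 gives c_1=-2, c_2=-1.

x(t) = -2e^(t)sin(3t) + e^(t)cos(3t), z(t) = -7e^(t)sin(3t) + e^(t)cos(3t)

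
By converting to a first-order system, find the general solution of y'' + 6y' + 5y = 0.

y(t) = C_1e^(-t) + C_2e^(-5t)

Let x_1 = y, x_2 = y'. Then x_1' = x_2 and x_2' = -5x_1 - 6x_2.
A = [[0,1],[-5,-6]]; det(A-λI) = λ^2 + 6λ + 5.
Eigenvalues λ = -1, -5 with eigenvectors (1,-1), (1,-5).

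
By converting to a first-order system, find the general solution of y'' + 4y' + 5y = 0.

Let x_1 = y, x_2 = y'. Then x_1' = x_2 and x_2' = -5x_1 - 4x_2.
A = [[0,1],[-5,-4]]; det(A-λI) = λ^2 + 4λ + 5.
Eigenvalues λ = -2 ± i.

y(t) = c_1e^(-2t)cos(t) + c_2e^(-2t)sin(t)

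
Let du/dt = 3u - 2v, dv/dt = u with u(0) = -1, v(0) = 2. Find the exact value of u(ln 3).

-39

A = [[3,-2],[1,0]]; eigenvalues λ = 1, 2.
Eigenvectors: (1,1) for λ=1, (2,1) for λ=2.
From the initial condition, c_1 = 5, c_2 = -3.
u(ln 3) = (5)(3^1)(1) + (-3)(3^2)(2) = -39.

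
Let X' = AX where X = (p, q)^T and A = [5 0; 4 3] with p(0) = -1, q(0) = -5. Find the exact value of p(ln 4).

-1024

A = [[5,0],[4,3]]; eigenvalues λ = 5, 3.
Eigenvectors: (-1,-2) for λ=5, (0,1) for λ=3.
From the initial condition, c_1 = 1, c_2 = -3.
p(ln 4) = (1)(4^5)(-1) + (-3)(4^3)(0) = -1024.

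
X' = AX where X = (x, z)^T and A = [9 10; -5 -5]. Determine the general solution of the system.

Coefficient matrix A = [[9, 10], [-5, -5]].
Characteristic polynomial det(A - λI) = λ^2 - 4λ + 5 = 0.
Eigenvalues λ = 2 ± i (complex conjugate pair).
For λ=2+i: an eigenvector is (-3,2) - i(-1,1) = (-3 + i, 2 - i).
A real fundamental pair from Re and Im of e^((2+i)t)v: X_1 = e^(2t)(cos(t)·(-3,2) + sin(t)·(-1,1)), X_2 = e^(2t)(sin(t)·(-3,2) - cos(t)·(-1,1)).
General solution: C_1X_1 + C_2X_2.

x(t) = -C_1e^(2t)sin(t) - 3C_1e^(2t)cos(t) - 3C_2e^(2t)sin(t) + C_2e^(2t)cos(t), z(t) = C_1e^(2t)sin(t) + 2C_1e^(2t)cos(t) + 2C_2e^(2t)sin(t) - C_2e^(2t)cos(t)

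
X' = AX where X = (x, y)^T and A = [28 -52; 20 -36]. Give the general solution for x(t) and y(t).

Coefficient matrix A = [[28, -52], [20, -36]].
Characteristic polynomial det(A - λI) = λ^2 + 8λ + 32 = 0.
Eigenvalues λ = -4 ± 4i (complex conjugate pair).
For λ=-4+4i: an eigenvector is (2,1) - i(3,2) = (2 - 3i, 1 - 2i).
A real fundamental pair from Re and Im of e^((-4+4i)t)v: X_1 = e^(-4t)(cos(4t)·(2,1) + sin(4t)·(3,2)), X_2 = e^(-4t)(sin(4t)·(2,1) - cos(4t)·(3,2)).
General solution: c_1X_1 + c_2X_2.

x(t) = 3c_1e^(-4t)sin(4t) + 2c_1e^(-4t)cos(4t) + 2c_2e^(-4t)sin(4t) - 3c_2e^(-4t)cos(4t), y(t) = 2c_1e^(-4t)sin(4t) + c_1e^(-4t)cos(4t) + c_2e^(-4t)sin(4t) - 2c_2e^(-4t)cos(4t)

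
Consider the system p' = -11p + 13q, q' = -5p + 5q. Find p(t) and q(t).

p(t) = -2K_1e^(-3t)sin(t) - 3K_1e^(-3t)cos(t) - 3K_2e^(-3t)sin(t) + 2K_2e^(-3t)cos(t), q(t) = -K_1e^(-3t)sin(t) - 2K_1e^(-3t)cos(t) - 2K_2e^(-3t)sin(t) + K_2e^(-3t)cos(t)

Coefficient matrix A = [[-11, 13], [-5, 5]].
Characteristic polynomial det(A - λI) = λ^2 + 6λ + 10 = 0.
Eigenvalues λ = -3 ± i (complex conjugate pair).
For λ=-3+i: an eigenvector is (-3,-2) - i(-2,-1) = (-3 + 2i, -2 + i).
A real fundamental pair from Re and Im of e^((-3+i)t)v: X_1 = e^(-3t)(cos(t)·(-3,-2) + sin(t)·(-2,-1)), X_2 = e^(-3t)(sin(t)·(-3,-2) - cos(t)·(-2,-1)).
General solution: K_1X_1 + K_2X_2.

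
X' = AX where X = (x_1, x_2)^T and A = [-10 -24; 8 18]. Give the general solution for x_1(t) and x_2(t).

Coefficient matrix A = [[-10, -24], [8, 18]].
Characteristic polynomial det(A - λI) = λ^2 - 8λ + 12 = 0.
Eigenvalues λ = 2, 6.
For λ=2: (A-λI) row 1 is [-12, -24], so an eigenvector is (2, -1).
For λ=6: (A-λI) row 1 is [-16, -24], so an eigenvector is (-3, 2).
General solution: K_1e^(2t)(2,-1) + K_2e^(6t)(-3,2).

x_1(t) = 2K_1e^(2t) - 3K_2e^(6t), x_2(t) = -K_1e^(2t) + 2K_2e^(6t)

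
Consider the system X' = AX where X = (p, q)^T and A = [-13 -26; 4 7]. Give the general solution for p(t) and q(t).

p(t) = 3c_1e^(-3t)sin(2t) + 2c_1e^(-3t)cos(2t) + 2c_2e^(-3t)sin(2t) - 3c_2e^(-3t)cos(2t), q(t) = -c_1e^(-3t)sin(2t) - c_1e^(-3t)cos(2t) - c_2e^(-3t)sin(2t) + c_2e^(-3t)cos(2t)

Coefficient matrix A = [[-13, -26], [4, 7]].
Characteristic polynomial det(A - λI) = λ^2 + 6λ + 13 = 0.
Eigenvalues λ = -3 ± 2i (complex conjugate pair).
For λ=-3+2i: an eigenvector is (2,-1) - i(3,-1) = (2 - 3i, -1 + i).
A real fundamental pair from Re and Im of e^((-3+2i)t)v: X_1 = e^(-3t)(cos(2t)·(2,-1) + sin(2t)·(3,-1)), X_2 = e^(-3t)(sin(2t)·(2,-1) - cos(2t)·(3,-1)).
General solution: c_1X_1 + c_2X_2.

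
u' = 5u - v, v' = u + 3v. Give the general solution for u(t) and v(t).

Coefficient matrix A = [[5, -1], [1, 3]].
Characteristic polynomial det(A - λI) = λ^2 - 8λ + 16 = 0.
Single eigenvalue λ = 4 with algebraic multiplicity 2.
Eigenvector v = (1,1); generalized eigenvector w with (A-λI)w=v is (3,2).
General solution: e^(4t)[C_1·v + C_2·(t·v + w)].

u(t) = C_1e^(4t) + C_2te^(4t) + 3C_2e^(4t), v(t) = C_1e^(4t) + C_2te^(4t) + 2C_2e^(4t)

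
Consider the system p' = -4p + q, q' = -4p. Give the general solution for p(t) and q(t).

Coefficient matrix A = [[-4, 1], [-4, 0]].
Characteristic polynomial det(A - λI) = λ^2 + 4λ + 4 = 0.
Single eigenvalue λ = -2 with algebraic multiplicity 2.
Eigenvector v = (1,2); generalized eigenvector w with (A-λI)w=v is (1,3).
General solution: e^(-2t)[c_1·v + c_2·(t·v + w)].

p(t) = c_1e^(-2t) + c_2te^(-2t) + c_2e^(-2t), q(t) = 2c_1e^(-2t) + 2c_2te^(-2t) + 3c_2e^(-2t)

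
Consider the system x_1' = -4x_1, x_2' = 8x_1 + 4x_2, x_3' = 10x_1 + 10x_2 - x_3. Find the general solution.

Coefficient matrix A = [[-4, 0, 0], [8, 4, 0], [10, 10, -1]].
det(A - λI) = 0 gives eigenvalues λ = -1, 4, -4.
For λ=-1: eigenvector (0,0,1).
For λ=4: eigenvector (0,1,2).
For λ=-4: eigenvector (1,-1,0).
General solution: K_1e^(-t)(0,0,1) + K_2e^(4t)(0,1,2) + K_3e^(-4t)(1,-1,0).

x_1(t) = K_3e^(-4t), x_2(t) = K_2e^(4t) - K_3e^(-4t), x_3(t) = K_1e^(-t) + 2K_2e^(4t)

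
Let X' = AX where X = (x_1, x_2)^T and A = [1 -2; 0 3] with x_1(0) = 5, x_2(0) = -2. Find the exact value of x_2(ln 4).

A = [[1,-2],[0,3]]; eigenvalues λ = 1, 3.
Eigenvectors: (-1,0) for λ=1, (-1,1) for λ=3.
From the initial condition, c_1 = -3, c_2 = -2.
x_2(ln 4) = (-3)(4^1)(0) + (-2)(4^3)(1) = -128.

-128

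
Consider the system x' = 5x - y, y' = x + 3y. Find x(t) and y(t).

Coefficient matrix A = [[5, -1], [1, 3]].
Characteristic polynomial det(A - λI) = λ^2 - 8λ + 16 = 0.
Single eigenvalue λ = 4 with algebraic multiplicity 2.
Eigenvector v = (1,1); generalized eigenvector w with (A-λI)w=v is (-1,-2).
General solution: e^(4t)[C_1·v + C_2·(t·v + w)].

x(t) = C_1e^(4t) + C_2te^(4t) - C_2e^(4t), y(t) = C_1e^(4t) + C_2te^(4t) - 2C_2e^(4t)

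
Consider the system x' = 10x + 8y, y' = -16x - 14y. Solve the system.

Coefficient matrix A = [[10, 8], [-16, -14]].
Characteristic polynomial det(A - λI) = λ^2 + 4λ - 12 = 0.
Eigenvalues λ = -6, 2.
For λ=-6: (A-λI) row 1 is [16, 8], so an eigenvector is (1, -2).
For λ=2: (A-λI) row 1 is [8, 8], so an eigenvector is (1, -1).
General solution: C_1e^(-6t)(1,-2) + C_2e^(2t)(1,-1).

x(t) = C_1e^(-6t) + C_2e^(2t), y(t) = -2C_1e^(-6t) - C_2e^(2t)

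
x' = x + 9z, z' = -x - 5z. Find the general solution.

Coefficient matrix A = [[1, 9], [-1, -5]].
Characteristic polynomial det(A - λI) = λ^2 + 4λ + 4 = 0.
Single eigenvalue λ = -2 with algebraic multiplicity 2.
Eigenvector v = (3,-1); generalized eigenvector w with (A-λI)w=v is (1,0).
General solution: e^(-2t)[C_1·v + C_2·(t·v + w)].

x(t) = 3C_1e^(-2t) + 3C_2te^(-2t) + C_2e^(-2t), z(t) = -C_1e^(-2t) - C_2te^(-2t)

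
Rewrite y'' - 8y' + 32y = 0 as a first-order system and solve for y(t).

Let x_1 = y, x_2 = y'. Then x_1' = x_2 and x_2' = -32x_1 + 8x_2.
A = [[0,1],[-32,8]]; det(A-λI) = λ^2 - 8λ + 32.
Eigenvalues λ = 4 ± 4i.

y(t) = C_1e^(4t)cos(4t) + C_2e^(4t)sin(4t)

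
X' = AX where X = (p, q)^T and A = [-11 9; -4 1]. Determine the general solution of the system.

Coefficient matrix A = [[-11, 9], [-4, 1]].
Characteristic polynomial det(A - λI) = λ^2 + 10λ + 25 = 0.
Single eigenvalue λ = -5 with algebraic multiplicity 2.
Eigenvector v = (-3,-2); generalized eigenvector w with (A-λI)w=v is (2,1).
General solution: e^(-5t)[K_1·v + K_2·(t·v + w)].

p(t) = -3K_1e^(-5t) - 3K_2te^(-5t) + 2K_2e^(-5t), q(t) = -2K_1e^(-5t) - 2K_2te^(-5t) + K_2e^(-5t)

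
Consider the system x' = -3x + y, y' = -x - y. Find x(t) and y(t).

Coefficient matrix A = [[-3, 1], [-1, -1]].
Characteristic polynomial det(A - λI) = λ^2 + 4λ + 4 = 0.
Single eigenvalue λ = -2 with algebraic multiplicity 2.
Eigenvector v = (1,1); generalized eigenvector w with (A-λI)w=v is (2,3).
General solution: e^(-2t)[C_1·v + C_2·(t·v + w)].

x(t) = C_1e^(-2t) + C_2te^(-2t) + 2C_2e^(-2t), y(t) = C_1e^(-2t) + C_2te^(-2t) + 3C_2e^(-2t)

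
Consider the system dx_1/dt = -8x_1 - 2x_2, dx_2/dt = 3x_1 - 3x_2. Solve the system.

x_1(t) = 2K_1e^(-5t) - K_2e^(-6t), x_2(t) = -3K_1e^(-5t) + K_2e^(-6t)

Coefficient matrix A = [[-8, -2], [3, -3]].
Characteristic polynomial det(A - λI) = λ^2 + 11λ + 30 = 0.
Eigenvalues λ = -5, -6.
For λ=-5: (A-λI) row 1 is [-3, -2], so an eigenvector is (2, -3).
For λ=-6: (A-λI) row 1 is [-2, -2], so an eigenvector is (-1, 1).
General solution: K_1e^(-5t)(2,-3) + K_2e^(-6t)(-1,1).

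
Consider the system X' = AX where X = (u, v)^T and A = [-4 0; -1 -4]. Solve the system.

u(t) = c_2e^(-4t), v(t) = -c_1e^(-4t) - c_2te^(-4t) - 2c_2e^(-4t)

Coefficient matrix A = [[-4, 0], [-1, -4]].
Characteristic polynomial det(A - λI) = λ^2 + 8λ + 16 = 0.
Single eigenvalue λ = -4 with algebraic multiplicity 2.
Eigenvector v = (0,-1); generalized eigenvector w with (A-λI)w=v is (1,-2).
General solution: e^(-4t)[c_1·v + c_2·(t·v + w)].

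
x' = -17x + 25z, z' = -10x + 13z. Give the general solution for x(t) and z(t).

x(t) = -2C_1e^(-2t)sin(5t) - C_1e^(-2t)cos(5t) - C_2e^(-2t)sin(5t) + 2C_2e^(-2t)cos(5t), z(t) = -C_1e^(-2t)sin(5t) - C_1e^(-2t)cos(5t) - C_2e^(-2t)sin(5t) + C_2e^(-2t)cos(5t)

Coefficient matrix A = [[-17, 25], [-10, 13]].
Characteristic polynomial det(A - λI) = λ^2 + 4λ + 29 = 0.
Eigenvalues λ = -2 ± 5i (complex conjugate pair).
For λ=-2+5i: an eigenvector is (-1,-1) - i(-2,-1) = (-1 + 2i, -1 + i).
A real fundamental pair from Re and Im of e^((-2+5i)t)v: X_1 = e^(-2t)(cos(5t)·(-1,-1) + sin(5t)·(-2,-1)), X_2 = e^(-2t)(sin(5t)·(-1,-1) - cos(5t)·(-2,-1)).
General solution: C_1X_1 + C_2X_2.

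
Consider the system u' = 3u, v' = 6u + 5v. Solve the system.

Coefficient matrix A = [[3, 0], [6, 5]].
Characteristic polynomial det(A - λI) = λ^2 - 8λ + 15 = 0.
Eigenvalues λ = 5, 3.
For λ=5: (A-λI) row 1 is [-2, 0], so an eigenvector is (0, 1).
For λ=3: (A-λI) row 2 is [6, 2], so an eigenvector is (-1, 3).
General solution: c_1e^(5t)(0,1) + c_2e^(3t)(-1,3).

u(t) = -c_2e^(3t), v(t) = c_1e^(5t) + 3c_2e^(3t)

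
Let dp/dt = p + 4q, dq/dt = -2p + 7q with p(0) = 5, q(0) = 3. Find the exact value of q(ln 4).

1152

A = [[1,4],[-2,7]]; eigenvalues λ = 3, 5.
Eigenvectors: (2,1) for λ=3, (1,1) for λ=5.
From the initial condition, c_1 = 2, c_2 = 1.
q(ln 4) = (2)(4^3)(1) + (1)(4^5)(1) = 1152.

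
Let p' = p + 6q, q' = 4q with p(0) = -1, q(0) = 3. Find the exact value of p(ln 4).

1508

A = [[1,6],[0,4]]; eigenvalues λ = 4, 1.
Eigenvectors: (-2,-1) for λ=4, (-1,0) for λ=1.
From the initial condition, c_1 = -3, c_2 = 7.
p(ln 4) = (-3)(4^4)(-2) + (7)(4^1)(-1) = 1508.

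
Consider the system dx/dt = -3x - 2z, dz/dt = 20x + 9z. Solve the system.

x(t) = -K_1e^(3t)cos(2t) - K_2e^(3t)sin(2t), z(t) = -K_1e^(3t)sin(2t) + 3K_1e^(3t)cos(2t) + 3K_2e^(3t)sin(2t) + K_2e^(3t)cos(2t)

Coefficient matrix A = [[-3, -2], [20, 9]].
Characteristic polynomial det(A - λI) = λ^2 - 6λ + 13 = 0.
Eigenvalues λ = 3 ± 2i (complex conjugate pair).
For λ=3+2i: an eigenvector is (-1,3) - i(0,-1) = (-1, 3 + i).
A real fundamental pair from Re and Im of e^((3+2i)t)v: X_1 = e^(3t)(cos(2t)·(-1,3) + sin(2t)·(0,-1)), X_2 = e^(3t)(sin(2t)·(-1,3) - cos(2t)·(0,-1)).
General solution: K_1X_1 + K_2X_2.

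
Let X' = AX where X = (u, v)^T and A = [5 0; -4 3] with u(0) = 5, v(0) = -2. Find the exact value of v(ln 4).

A = [[5,0],[-4,3]]; eigenvalues λ = 3, 5.
Eigenvectors: (0,1) for λ=3, (-1,2) for λ=5.
From the initial condition, c_1 = 8, c_2 = -5.
v(ln 4) = (8)(4^3)(1) + (-5)(4^5)(2) = -9728.

-9728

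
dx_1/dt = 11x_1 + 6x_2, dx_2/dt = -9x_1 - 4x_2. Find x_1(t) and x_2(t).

x_1(t) = -K_1e^(5t) + 2K_2e^(2t), x_2(t) = K_1e^(5t) - 3K_2e^(2t)

Coefficient matrix A = [[11, 6], [-9, -4]].
Characteristic polynomial det(A - λI) = λ^2 - 7λ + 10 = 0.
Eigenvalues λ = 5, 2.
For λ=5: (A-λI) row 1 is [6, 6], so an eigenvector is (-1, 1).
For λ=2: (A-λI) row 1 is [9, 6], so an eigenvector is (2, -3).
General solution: K_1e^(5t)(-1,1) + K_2e^(2t)(2,-3).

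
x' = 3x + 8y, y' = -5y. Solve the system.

x(t) = -c_1e^(-5t) + c_2e^(3t), y(t) = c_1e^(-5t)

Coefficient matrix A = [[3, 8], [0, -5]].
Characteristic polynomial det(A - λI) = λ^2 + 2λ - 15 = 0.
Eigenvalues λ = -5, 3.
For λ=-5: (A-λI) row 1 is [8, 8], so an eigenvector is (-1, 1).
For λ=3: (A-λI) row 1 is [0, 8], so an eigenvector is (1, 0).
General solution: c_1e^(-5t)(-1,1) + c_2e^(3t)(1,0).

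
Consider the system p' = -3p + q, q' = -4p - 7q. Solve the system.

Coefficient matrix A = [[-3, 1], [-4, -7]].
Characteristic polynomial det(A - λI) = λ^2 + 10λ + 25 = 0.
Single eigenvalue λ = -5 with algebraic multiplicity 2.
Eigenvector v = (-1,2); generalized eigenvector w with (A-λI)w=v is (-1,1).
General solution: e^(-5t)[C_1·v + C_2·(t·v + w)].

p(t) = -C_1e^(-5t) - C_2te^(-5t) - C_2e^(-5t), q(t) = 2C_1e^(-5t) + 2C_2te^(-5t) + C_2e^(-5t)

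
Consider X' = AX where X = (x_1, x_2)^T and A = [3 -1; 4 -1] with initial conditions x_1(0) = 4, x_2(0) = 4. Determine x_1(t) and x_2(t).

x_1(t) = 4te^(t) + 4e^(t), x_2(t) = 8te^(t) + 4e^(t)

Coefficient matrix A = [[3, -1], [4, -1]].
Characteristic polynomial det(A - λI) = λ^2 - 2λ + 1 = 0.
Single eigenvalue λ = 1 with algebraic multiplicity 2.
Eigenvector v = (1,2); generalized eigenvector w with (A-λI)w=v is (1,1).
General solution: e^(t)[C_1·v + C_2·(t·v + w)].
Applying x_1(0)=4, x_2(0)=4 gives C_1=0, C_2=4.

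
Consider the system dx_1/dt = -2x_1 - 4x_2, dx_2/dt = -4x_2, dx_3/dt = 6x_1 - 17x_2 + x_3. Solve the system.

Coefficient matrix A = [[-2, -4, 0], [0, -4, 0], [6, -17, 1]].
det(A - λI) = 0 gives eigenvalues λ = 1, -4, -2.
For λ=1: eigenvector (0,0,1).
For λ=-4: eigenvector (2,1,1).
For λ=-2: eigenvector (1,0,-2).
General solution: K_1e^(t)(0,0,1) + K_2e^(-4t)(2,1,1) + K_3e^(-2t)(1,0,-2).

x_1(t) = 2K_2e^(-4t) + K_3e^(-2t), x_2(t) = K_2e^(-4t), x_3(t) = K_1e^(t) + K_2e^(-4t) - 2K_3e^(-2t)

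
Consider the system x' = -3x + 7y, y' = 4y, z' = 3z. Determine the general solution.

Coefficient matrix A = [[-3, 7, 0], [0, 4, 0], [0, 0, 3]].
det(A - λI) = 0 gives eigenvalues λ = -3, 4, 3.
For λ=-3: eigenvector (1,0,0).
For λ=4: eigenvector (1,1,0).
For λ=3: eigenvector (0,0,1).
General solution: C_1e^(-3t)(1,0,0) + C_2e^(4t)(1,1,0) + C_3e^(3t)(0,0,1).

x(t) = C_1e^(-3t) + C_2e^(4t), y(t) = C_2e^(4t), z(t) = C_3e^(3t)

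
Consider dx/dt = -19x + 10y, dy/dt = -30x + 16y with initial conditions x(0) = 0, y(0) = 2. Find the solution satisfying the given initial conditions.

Coefficient matrix A = [[-19, 10], [-30, 16]].
Characteristic polynomial det(A - λI) = λ^2 + 3λ - 4 = 0.
Eigenvalues λ = 1, -4.
For λ=1: (A-λI) row 1 is [-20, 10], so an eigenvector is (-1, -2).
For λ=-4: (A-λI) row 1 is [-15, 10], so an eigenvector is (2, 3).
General solution: c_1e^(t)(-1,-2) + c_2e^(-4t)(2,3).
Applying x(0)=0, y(0)=2 gives c_1=-4, c_2=-2.

x(t) = 4e^(t) - 4e^(-4t), y(t) = 8e^(t) - 6e^(-4t)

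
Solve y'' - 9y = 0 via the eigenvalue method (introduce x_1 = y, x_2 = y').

y(t) = K_1e^(3t) + K_2e^(-3t)

Let x_1 = y, x_2 = y'. Then x_1' = x_2 and x_2' = 9x_1.
A = [[0,1],[9,0]]; det(A-λI) = λ^2 - 9.
Eigenvalues λ = 3, -3 with eigenvectors (1,3), (1,-3).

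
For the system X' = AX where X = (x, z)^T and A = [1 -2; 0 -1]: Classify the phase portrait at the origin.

A = [[1,-2],[0,-1]]; det(A-λI) = λ^2 - 1.
λ = 1, -1: opposite signs.

saddle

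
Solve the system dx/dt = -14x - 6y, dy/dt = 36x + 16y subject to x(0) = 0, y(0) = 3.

x(t) = -3e^(4t) + 3e^(-2t), y(t) = 9e^(4t) - 6e^(-2t)

Coefficient matrix A = [[-14, -6], [36, 16]].
Characteristic polynomial det(A - λI) = λ^2 - 2λ - 8 = 0.
Eigenvalues λ = 4, -2.
For λ=4: (A-λI) row 1 is [-18, -6], so an eigenvector is (1, -3).
For λ=-2: (A-λI) row 1 is [-12, -6], so an eigenvector is (1, -2).
General solution: C_1e^(4t)(1,-3) + C_2e^(-2t)(1,-2).
Applying x(0)=0, y(0)=3 gives C_1=-3, C_2=3.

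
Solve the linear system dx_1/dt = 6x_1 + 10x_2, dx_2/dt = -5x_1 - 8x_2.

Coefficient matrix A = [[6, 10], [-5, -8]].
Characteristic polynomial det(A - λI) = λ^2 + 2λ + 2 = 0.
Eigenvalues λ = -1 ± i (complex conjugate pair).
For λ=-1+i: an eigenvector is (-1,1) - i(3,-2) = (-1 - 3i, 1 + 2i).
A real fundamental pair from Re and Im of e^((-1+i)t)v: X_1 = e^(-t)(cos(t)·(-1,1) + sin(t)·(3,-2)), X_2 = e^(-t)(sin(t)·(-1,1) - cos(t)·(3,-2)).
General solution: C_1X_1 + C_2X_2.

x_1(t) = 3C_1e^(-t)sin(t) - C_1e^(-t)cos(t) - C_2e^(-t)sin(t) - 3C_2e^(-t)cos(t), x_2(t) = -2C_1e^(-t)sin(t) + C_1e^(-t)cos(t) + C_2e^(-t)sin(t) + 2C_2e^(-t)cos(t)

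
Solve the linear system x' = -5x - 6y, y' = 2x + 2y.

x(t) = -2C_1e^(-2t) - 3C_2e^(-t), y(t) = C_1e^(-2t) + 2C_2e^(-t)

Coefficient matrix A = [[-5, -6], [2, 2]].
Characteristic polynomial det(A - λI) = λ^2 + 3λ + 2 = 0.
Eigenvalues λ = -2, -1.
For λ=-2: (A-λI) row 1 is [-3, -6], so an eigenvector is (-2, 1).
For λ=-1: (A-λI) row 1 is [-4, -6], so an eigenvector is (-3, 2).
General solution: C_1e^(-2t)(-2,1) + C_2e^(-t)(-3,2).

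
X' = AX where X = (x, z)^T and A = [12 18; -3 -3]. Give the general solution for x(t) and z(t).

x(t) = -3C_1e^(6t) + 2C_2e^(3t), z(t) = C_1e^(6t) - C_2e^(3t)

Coefficient matrix A = [[12, 18], [-3, -3]].
Characteristic polynomial det(A - λI) = λ^2 - 9λ + 18 = 0.
Eigenvalues λ = 6, 3.
For λ=6: (A-λI) row 1 is [6, 18], so an eigenvector is (-3, 1).
For λ=3: (A-λI) row 1 is [9, 18], so an eigenvector is (2, -1).
General solution: C_1e^(6t)(-3,1) + C_2e^(3t)(2,-1).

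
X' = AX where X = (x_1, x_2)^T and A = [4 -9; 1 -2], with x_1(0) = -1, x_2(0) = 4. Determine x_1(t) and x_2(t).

x_1(t) = -39te^(t) - e^(t), x_2(t) = -13te^(t) + 4e^(t)

Coefficient matrix A = [[4, -9], [1, -2]].
Characteristic polynomial det(A - λI) = λ^2 - 2λ + 1 = 0.
Single eigenvalue λ = 1 with algebraic multiplicity 2.
Eigenvector v = (3,1); generalized eigenvector w with (A-λI)w=v is (-2,-1).
General solution: e^(t)[c_1·v + c_2·(t·v + w)].
Applying x_1(0)=-1, x_2(0)=4 gives c_1=-9, c_2=-13.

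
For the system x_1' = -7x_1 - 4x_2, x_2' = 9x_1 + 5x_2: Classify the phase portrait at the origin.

stable improper node

A = [[-7,-4],[9,5]]; det(A-λI) = λ^2 + 2λ + 1.
repeated λ = -1 with a single eigenvector.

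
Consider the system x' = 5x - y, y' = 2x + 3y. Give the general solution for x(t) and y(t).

Coefficient matrix A = [[5, -1], [2, 3]].
Characteristic polynomial det(A - λI) = λ^2 - 8λ + 17 = 0.
Eigenvalues λ = 4 ± i (complex conjugate pair).
For λ=4+i: an eigenvector is (0,-1) - i(1,1) = (0 - i, -1 - i).
A real fundamental pair from Re and Im of e^((4+i)t)v: X_1 = e^(4t)(cos(t)·(0,-1) + sin(t)·(1,1)), X_2 = e^(4t)(sin(t)·(0,-1) - cos(t)·(1,1)).
General solution: K_1X_1 + K_2X_2.

x(t) = K_1e^(4t)sin(t) - K_2e^(4t)cos(t), y(t) = K_1e^(4t)sin(t) - K_1e^(4t)cos(t) - K_2e^(4t)sin(t) - K_2e^(4t)cos(t)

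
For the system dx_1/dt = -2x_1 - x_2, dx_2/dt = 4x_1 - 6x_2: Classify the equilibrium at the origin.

A = [[-2,-1],[4,-6]]; det(A-λI) = λ^2 + 8λ + 16.
repeated λ = -4 with a single eigenvector.

stable improper node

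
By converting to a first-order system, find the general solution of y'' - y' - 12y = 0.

y(t) = c_1e^(-3t) + c_2e^(4t)

Let x_1 = y, x_2 = y'. Then x_1' = x_2 and x_2' = 12x_1 + x_2.
A = [[0,1],[12,1]]; det(A-λI) = λ^2 - λ - 12.
Eigenvalues λ = -3, 4 with eigenvectors (1,-3), (1,4).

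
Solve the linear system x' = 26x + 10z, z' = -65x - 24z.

Coefficient matrix A = [[26, 10], [-65, -24]].
Characteristic polynomial det(A - λI) = λ^2 - 2λ + 26 = 0.
Eigenvalues λ = 1 ± 5i (complex conjugate pair).
For λ=1+5i: an eigenvector is (1,-3) - i(-1,2) = (1 + i, -3 - 2i).
A real fundamental pair from Re and Im of e^((1+5i)t)v: X_1 = e^(t)(cos(5t)·(1,-3) + sin(5t)·(-1,2)), X_2 = e^(t)(sin(5t)·(1,-3) - cos(5t)·(-1,2)).
General solution: c_1X_1 + c_2X_2.

x(t) = -c_1e^(t)sin(5t) + c_1e^(t)cos(5t) + c_2e^(t)sin(5t) + c_2e^(t)cos(5t), z(t) = 2c_1e^(t)sin(5t) - 3c_1e^(t)cos(5t) - 3c_2e^(t)sin(5t) - 2c_2e^(t)cos(5t)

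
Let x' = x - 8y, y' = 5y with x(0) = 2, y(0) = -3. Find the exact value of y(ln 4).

A = [[1,-8],[0,5]]; eigenvalues λ = 5, 1.
Eigenvectors: (-2,1) for λ=5, (1,0) for λ=1.
From the initial condition, c_1 = -3, c_2 = -4.
y(ln 4) = (-3)(4^5)(1) + (-4)(4^1)(0) = -3072.

-3072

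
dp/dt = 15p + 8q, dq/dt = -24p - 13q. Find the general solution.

Coefficient matrix A = [[15, 8], [-24, -13]].
Characteristic polynomial det(A - λI) = λ^2 - 2λ - 3 = 0.
Eigenvalues λ = 3, -1.
For λ=3: (A-λI) row 1 is [12, 8], so an eigenvector is (2, -3).
For λ=-1: (A-λI) row 1 is [16, 8], so an eigenvector is (-1, 2).
General solution: K_1e^(3t)(2,-3) + K_2e^(-t)(-1,2).

p(t) = 2K_1e^(3t) - K_2e^(-t), q(t) = -3K_1e^(3t) + 2K_2e^(-t)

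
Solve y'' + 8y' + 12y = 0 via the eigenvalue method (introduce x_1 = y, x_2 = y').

Let x_1 = y, x_2 = y'. Then x_1' = x_2 and x_2' = -12x_1 - 8x_2.
A = [[0,1],[-12,-8]]; det(A-λI) = λ^2 + 8λ + 12.
Eigenvalues λ = -2, -6 with eigenvectors (1,-2), (1,-6).

y(t) = C_1e^(-2t) + C_2e^(-6t)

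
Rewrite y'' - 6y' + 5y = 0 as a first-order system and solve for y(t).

y(t) = K_1e^(t) + K_2e^(5t)

Let x_1 = y, x_2 = y'. Then x_1' = x_2 and x_2' = -5x_1 + 6x_2.
A = [[0,1],[-5,6]]; det(A-λI) = λ^2 - 6λ + 5.
Eigenvalues λ = 1, 5 with eigenvectors (1,1), (1,5).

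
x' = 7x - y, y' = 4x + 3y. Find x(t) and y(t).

Coefficient matrix A = [[7, -1], [4, 3]].
Characteristic polynomial det(A - λI) = λ^2 - 10λ + 25 = 0.
Single eigenvalue λ = 5 with algebraic multiplicity 2.
Eigenvector v = (1,2); generalized eigenvector w with (A-λI)w=v is (1,1).
General solution: e^(5t)[c_1·v + c_2·(t·v + w)].

x(t) = c_1e^(5t) + c_2te^(5t) + c_2e^(5t), y(t) = 2c_1e^(5t) + 2c_2te^(5t) + c_2e^(5t)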